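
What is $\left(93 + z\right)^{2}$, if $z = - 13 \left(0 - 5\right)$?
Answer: $24964$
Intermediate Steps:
$z = 65$ ($z = - 13 \left(0 - 5\right) = \left(-13\right) \left(-5\right) = 65$)
$\left(93 + z\right)^{2} = \left(93 + 65\right)^{2} = 158^{2} = 24964$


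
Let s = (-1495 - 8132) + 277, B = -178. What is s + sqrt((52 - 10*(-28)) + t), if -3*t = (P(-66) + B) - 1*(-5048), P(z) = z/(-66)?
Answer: -9350 + 5*I*sqrt(465)/3 ≈ -9350.0 + 35.94*I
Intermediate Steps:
P(z) = -z/66 (P(z) = z*(-1/66) = -z/66)
s = -9350 (s = -9627 + 277 = -9350)
t = -4871/3 (t = -((-1/66*(-66) - 178) - 1*(-5048))/3 = -((1 - 178) + 5048)/3 = -(-177 + 5048)/3 = -1/3*4871 = -4871/3 ≈ -1623.7)
s + sqrt((52 - 10*(-28)) + t) = -9350 + sqrt((52 - 10*(-28)) - 4871/3) = -9350 + sqrt((52 + 280) - 4871/3) = -9350 + sqrt(332 - 4871/3) = -9350 + sqrt(-3875/3) = -9350 + 5*I*sqrt(465)/3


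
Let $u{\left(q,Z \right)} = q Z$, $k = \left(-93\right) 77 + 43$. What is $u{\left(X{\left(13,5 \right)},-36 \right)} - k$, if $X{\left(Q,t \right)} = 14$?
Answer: $6614$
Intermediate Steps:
$k = -7118$ ($k = -7161 + 43 = -7118$)
$u{\left(q,Z \right)} = Z q$
$u{\left(X{\left(13,5 \right)},-36 \right)} - k = \left(-36\right) 14 - -7118 = -504 + 7118 = 6614$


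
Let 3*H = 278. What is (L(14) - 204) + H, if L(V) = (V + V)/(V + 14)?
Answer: -331/3 ≈ -110.33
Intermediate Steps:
H = 278/3 (H = (1/3)*278 = 278/3 ≈ 92.667)
L(V) = 2*V/(14 + V) (L(V) = (2*V)/(14 + V) = 2*V/(14 + V))
(L(14) - 204) + H = (2*14/(14 + 14) - 204) + 278/3 = (2*14/28 - 204) + 278/3 = (2*14*(1/28) - 204) + 278/3 = (1 - 204) + 278/3 = -203 + 278/3 = -331/3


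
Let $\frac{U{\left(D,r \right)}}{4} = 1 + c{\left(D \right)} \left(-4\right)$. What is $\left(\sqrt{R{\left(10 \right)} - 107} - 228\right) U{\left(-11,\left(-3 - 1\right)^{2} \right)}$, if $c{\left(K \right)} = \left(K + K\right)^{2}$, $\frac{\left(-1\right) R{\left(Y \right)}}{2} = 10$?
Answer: $1764720 - 7740 i \sqrt{127} \approx 1.7647 \cdot 10^{6} - 87225.0 i$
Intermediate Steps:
$R{\left(Y \right)} = -20$ ($R{\left(Y \right)} = \left(-2\right) 10 = -20$)
$c{\left(K \right)} = 4 K^{2}$ ($c{\left(K \right)} = \left(2 K\right)^{2} = 4 K^{2}$)
$U{\left(D,r \right)} = 4 - 64 D^{2}$ ($U{\left(D,r \right)} = 4 \left(1 + 4 D^{2} \left(-4\right)\right) = 4 \left(1 - 16 D^{2}\right) = 4 - 64 D^{2}$)
$\left(\sqrt{R{\left(10 \right)} - 107} - 228\right) U{\left(-11,\left(-3 - 1\right)^{2} \right)} = \left(\sqrt{-20 - 107} - 228\right) \left(4 - 64 \left(-11\right)^{2}\right) = \left(\sqrt{-127} - 228\right) \left(4 - 7744\right) = \left(i \sqrt{127} - 228\right) \left(4 - 7744\right) = \left(-228 + i \sqrt{127}\right) \left(-7740\right) = 1764720 - 7740 i \sqrt{127}$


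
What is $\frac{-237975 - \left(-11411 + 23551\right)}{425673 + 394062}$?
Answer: $- \frac{50023}{163947} \approx -0.30512$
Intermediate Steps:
$\frac{-237975 - \left(-11411 + 23551\right)}{425673 + 394062} = \frac{-237975 - 12140}{819735} = \left(-237975 - 12140\right) \frac{1}{819735} = \left(-250115\right) \frac{1}{819735} = - \frac{50023}{163947}$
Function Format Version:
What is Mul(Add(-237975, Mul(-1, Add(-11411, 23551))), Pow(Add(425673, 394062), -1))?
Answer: Rational(-50023, 163947) ≈ -0.30512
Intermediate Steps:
Mul(Add(-237975, Mul(-1, Add(-11411, 23551))), Pow(Add(425673, 394062), -1)) = Mul(Add(-237975, Mul(-1, 12140)), Pow(819735, -1)) = Mul(Add(-237975, -12140), Rational(1, 819735)) = Mul(-250115, Rational(1, 819735)) = Rational(-50023, 163947)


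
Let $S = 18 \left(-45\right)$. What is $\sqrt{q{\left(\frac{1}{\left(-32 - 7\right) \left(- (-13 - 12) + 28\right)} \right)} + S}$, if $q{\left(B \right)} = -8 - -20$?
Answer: $i \sqrt{798} \approx 28.249 i$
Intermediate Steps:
$q{\left(B \right)} = 12$ ($q{\left(B \right)} = -8 + 20 = 12$)
$S = -810$
$\sqrt{q{\left(\frac{1}{\left(-32 - 7\right) \left(- (-13 - 12) + 28\right)} \right)} + S} = \sqrt{12 - 810} = \sqrt{-798} = i \sqrt{798}$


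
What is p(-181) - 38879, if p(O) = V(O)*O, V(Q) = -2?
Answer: -38517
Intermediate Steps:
p(O) = -2*O
p(-181) - 38879 = -2*(-181) - 38879 = 362 - 38879 = -38517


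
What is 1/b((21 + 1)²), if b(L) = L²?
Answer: 1/234256 ≈ 4.2688e-6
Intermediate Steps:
1/b((21 + 1)²) = 1/(((21 + 1)²)²) = 1/((22²)²) = 1/(484²) = 1/234256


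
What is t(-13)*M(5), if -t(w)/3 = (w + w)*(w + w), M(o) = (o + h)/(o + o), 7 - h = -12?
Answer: -24336/5 ≈ -4867.2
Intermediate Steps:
h = 19 (h = 7 - 1*(-12) = 7 + 12 = 19)
M(o) = (19 + o)/(2*o) (M(o) = (o + 19)/(o + o) = (19 + o)/((2*o)) = (19 + o)*(1/(2*o)) = (19 + o)/(2*o))
t(w) = -12*w**2 (t(w) = -3*(w + w)*(w + w) = -3*2*w*2*w = -12*w**2)
t(-13)*M(5) = (-12*(-13)**2)*((1/2)*(19 + 5)/5) = (-12*169)*((1/2)*(1/5)*24) = -2028*12/5 = -24336/5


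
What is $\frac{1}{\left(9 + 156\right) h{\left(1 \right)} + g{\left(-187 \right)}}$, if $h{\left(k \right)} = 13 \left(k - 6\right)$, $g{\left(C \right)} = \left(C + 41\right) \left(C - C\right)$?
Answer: $- \frac{1}{10725} \approx -9.324 \cdot 10^{-5}$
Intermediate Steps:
$g{\left(C \right)} = 0$ ($g{\left(C \right)} = \left(41 + C\right) 0 = 0$)
$h{\left(k \right)} = -78 + 13 k$ ($h{\left(k \right)} = 13 \left(-6 + k\right) = -78 + 13 k$)
$\frac{1}{\left(9 + 156\right) h{\left(1 \right)} + g{\left(-187 \right)}} = \frac{1}{\left(9 + 156\right) \left(-78 + 13 \cdot 1\right) + 0} = \frac{1}{165 \left(-78 + 13\right) + 0} = \frac{1}{165 \left(-65\right) + 0} = \frac{1}{-10725 + 0} = \frac{1}{-10725} = - \frac{1}{10725}$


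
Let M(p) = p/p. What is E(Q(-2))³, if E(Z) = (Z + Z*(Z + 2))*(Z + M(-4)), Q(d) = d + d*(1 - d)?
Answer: -21952000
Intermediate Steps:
M(p) = 1
E(Z) = (1 + Z)*(Z + Z*(2 + Z)) (E(Z) = (Z + Z*(Z + 2))*(Z + 1) = (Z + Z*(2 + Z))*(1 + Z) = (1 + Z)*(Z + Z*(2 + Z)))
E(Q(-2))³ = ((-2*(2 - 1*(-2)))*(3 + (-2*(2 - 1*(-2)))² + 4*(-2*(2 - 1*(-2)))))³ = ((-2*(2 + 2))*(3 + (-2*(2 + 2))² + 4*(-2*(2 + 2))))³ = ((-2*4)*(3 + (-2*4)² + 4*(-2*4)))³ = (-8*(3 + (-8)² + 4*(-8)))³ = (-8*(3 + 64 - 32))³ = (-8*35)³ = (-280)³ = -21952000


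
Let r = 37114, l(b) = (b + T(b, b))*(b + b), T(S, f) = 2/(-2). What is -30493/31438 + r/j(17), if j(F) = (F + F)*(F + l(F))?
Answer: 26598475/27256746 ≈ 0.97585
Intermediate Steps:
T(S, f) = -1 (T(S, f) = 2*(-1/2) = -1)
l(b) = 2*b*(-1 + b) (l(b) = (b - 1)*(b + b) = (-1 + b)*(2*b) = 2*b*(-1 + b))
j(F) = 2*F*(F + 2*F*(-1 + F)) (j(F) = (F + F)*(F + 2*F*(-1 + F)) = (2*F)*(F + 2*F*(-1 + F)) = 2*F*(F + 2*F*(-1 + F)))
-30493/31438 + r/j(17) = -30493/31438 + 37114/((17**2*(-2 + 4*17))) = -30493*1/31438 + 37114/((289*(-2 + 68))) = -30493/31438 + 37114/((289*66)) = -30493/31438 + 37114/19074 = -30493/31438 + 37114*(1/19074) = -30493/31438 + 1687/867 = 26598475/27256746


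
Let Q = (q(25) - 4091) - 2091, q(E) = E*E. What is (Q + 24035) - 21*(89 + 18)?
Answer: 16231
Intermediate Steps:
q(E) = E²
Q = -5557 (Q = (25² - 4091) - 2091 = (625 - 4091) - 2091 = -3466 - 2091 = -5557)
(Q + 24035) - 21*(89 + 18) = (-5557 + 24035) - 21*(89 + 18) = 18478 - 21*107 = 18478 - 2247 = 16231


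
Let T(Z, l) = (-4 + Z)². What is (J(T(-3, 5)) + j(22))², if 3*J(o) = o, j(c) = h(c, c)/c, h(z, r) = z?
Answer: 2704/9 ≈ 300.44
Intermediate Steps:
j(c) = 1 (j(c) = c/c = 1)
J(o) = o/3
(J(T(-3, 5)) + j(22))² = ((-4 - 3)²/3 + 1)² = ((⅓)*(-7)² + 1)² = ((⅓)*49 + 1)² = (49/3 + 1)² = (52/3)² = 2704/9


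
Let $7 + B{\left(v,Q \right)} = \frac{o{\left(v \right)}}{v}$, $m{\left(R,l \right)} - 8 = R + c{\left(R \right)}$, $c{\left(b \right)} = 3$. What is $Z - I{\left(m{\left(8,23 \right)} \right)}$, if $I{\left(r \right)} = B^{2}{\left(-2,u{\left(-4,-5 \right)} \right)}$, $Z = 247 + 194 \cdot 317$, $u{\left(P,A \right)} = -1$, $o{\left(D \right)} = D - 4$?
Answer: $61729$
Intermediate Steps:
$o{\left(D \right)} = -4 + D$
$m{\left(R,l \right)} = 11 + R$ ($m{\left(R,l \right)} = 8 + \left(R + 3\right) = 8 + \left(3 + R\right) = 11 + R$)
$Z = 61745$ ($Z = 247 + 61498 = 61745$)
$B{\left(v,Q \right)} = -7 + \frac{-4 + v}{v}$
$I{\left(r \right)} = 16$ ($I{\left(r \right)} = \left(-6 - \frac{4}{-2}\right)^{2} = \left(-6 - -2\right)^{2} = \left(-6 + 2\right)^{2} = \left(-4\right)^{2} = 16$)
$Z - I{\left(m{\left(8,23 \right)} \right)} = 61745 - 16 = 61729$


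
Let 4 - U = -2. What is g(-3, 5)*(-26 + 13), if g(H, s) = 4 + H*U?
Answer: 182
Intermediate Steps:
U = 6 (U = 4 - 1*(-2) = 4 + 2 = 6)
g(H, s) = 4 + 6*H (g(H, s) = 4 + H*6 = 4 + 6*H)
g(-3, 5)*(-26 + 13) = (4 + 6*(-3))*(-26 + 13) = (4 - 18)*(-13) = -14*(-13) = 182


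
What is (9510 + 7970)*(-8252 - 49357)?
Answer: -1007005320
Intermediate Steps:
(9510 + 7970)*(-8252 - 49357) = 17480*(-57609) = -1007005320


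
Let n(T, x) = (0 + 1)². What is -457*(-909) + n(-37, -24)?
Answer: 415414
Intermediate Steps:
n(T, x) = 1 (n(T, x) = 1² = 1)
-457*(-909) + n(-37, -24) = -457*(-909) + 1 = 415413 + 1 = 415414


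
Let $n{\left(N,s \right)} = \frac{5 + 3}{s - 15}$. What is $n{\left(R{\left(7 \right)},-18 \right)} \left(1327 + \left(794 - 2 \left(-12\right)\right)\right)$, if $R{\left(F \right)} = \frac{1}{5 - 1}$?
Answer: $-520$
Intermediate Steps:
$R{\left(F \right)} = \frac{1}{4}$
$n{\left(N,s \right)} = \frac{8}{-15 + s}$
$n{\left(R{\left(7 \right)},-18 \right)} \left(1327 + \left(794 - 2 \left(-12\right)\right)\right) = \frac{8}{-15 - 18} \left(1327 + \left(794 - 2 \left(-12\right)\right)\right) = \frac{8}{-33} \left(1327 + \left(794 - -24\right)\right) = 8 \left(- \frac{1}{33}\right) \left(1327 + \left(794 + 24\right)\right) = - \frac{8 \left(1327 + 818\right)}{33} = \left(- \frac{8}{33}\right) 2145 = -520$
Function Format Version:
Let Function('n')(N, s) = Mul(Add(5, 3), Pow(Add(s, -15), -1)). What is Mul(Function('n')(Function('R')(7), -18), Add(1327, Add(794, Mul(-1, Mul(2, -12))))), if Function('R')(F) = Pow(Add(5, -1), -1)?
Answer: -520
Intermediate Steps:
Function('R')(F) = Rational(1, 4) (Function('R')(F) = Pow(4, -1) = Rational(1, 4))
Function('n')(N, s) = Mul(8, Pow(Add(-15, s), -1))
Mul(Function('n')(Function('R')(7), -18), Add(1327, Add(794, Mul(-1, Mul(2, -12))))) = Mul(Mul(8, Pow(Add(-15, -18), -1)), Add(1327, Add(794, Mul(-1, Mul(2, -12))))) = Mul(Mul(8, Pow(-33, -1)), Add(1327, Add(794, Mul(-1, -24)))) = Mul(Mul(8, Rational(-1, 33)), Add(1327, Add(794, 24))) = Mul(Rational(-8, 33), Add(1327, 818)) = Mul(Rational(-8, 33), 2145) = -520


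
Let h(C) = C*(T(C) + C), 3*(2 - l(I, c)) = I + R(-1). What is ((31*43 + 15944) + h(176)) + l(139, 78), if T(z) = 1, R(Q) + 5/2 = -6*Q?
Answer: 96767/2 ≈ 48384.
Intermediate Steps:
R(Q) = -5/2 - 6*Q
l(I, c) = ⅚ - I/3 (l(I, c) = 2 - (I + (-5/2 - 6*(-1)))/3 = 2 - (I + (-5/2 + 6))/3 = 2 - (I + 7/2)/3 = 2 - (7/2 + I)/3 = 2 + (-7/6 - I/3) = ⅚ - I/3)
h(C) = C*(1 + C)
((31*43 + 15944) + h(176)) + l(139, 78) = ((31*43 + 15944) + 176*(1 + 176)) + (⅚ - ⅓*139) = ((1333 + 15944) + 176*177) + (⅚ - 139/3) = (17277 + 31152) - 91/2 = 48429 - 91/2 = 96767/2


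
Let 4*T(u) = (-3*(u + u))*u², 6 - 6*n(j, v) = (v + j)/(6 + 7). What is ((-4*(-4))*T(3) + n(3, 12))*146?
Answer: -1228371/13 ≈ -94490.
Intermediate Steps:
n(j, v) = 1 - j/78 - v/78 (n(j, v) = 1 - (v + j)/(6*(6 + 7)) = 1 - (j + v)/(6*13) = 1 - (j/13 + v/13)/6 = 1 + (-j/78 - v/78) = 1 - j/78 - v/78)
T(u) = -3*u³/2 (T(u) = ((-3*(u + u))*u²)/4 = ((-6*u)*u²)/4 = (-6*u³)/4 = -3*u³/2)
((-4*(-4))*T(3) + n(3, 12))*146 = ((-4*(-4))*(-3/2*3³) + (1 - 1/78*3 - 1/78*12))*146 = (16*(-3/2*27) + (1 - 1/26 - 2/13))*146 = (16*(-81/2) + 21/26)*146 = (-648 + 21/26)*146 = -16827/26*146 = -1228371/13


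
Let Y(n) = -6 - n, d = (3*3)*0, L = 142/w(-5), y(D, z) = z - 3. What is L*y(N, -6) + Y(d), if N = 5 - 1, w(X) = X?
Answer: 1248/5 ≈ 249.60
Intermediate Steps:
N = 4
y(D, z) = -3 + z
L = -142/5 (L = 142/(-5) = 142*(-⅕) = -142/5 ≈ -28.400)
d = 0 (d = 9*0 = 0)
L*y(N, -6) + Y(d) = -142*(-3 - 6)/5 + (-6 - 1*0) = -142/5*(-9) + (-6 + 0) = 1278/5 - 6 = 1248/5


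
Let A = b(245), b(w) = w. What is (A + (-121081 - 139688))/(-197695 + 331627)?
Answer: -65131/33483 ≈ -1.9452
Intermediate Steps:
A = 245
(A + (-121081 - 139688))/(-197695 + 331627) = (245 + (-121081 - 139688))/(-197695 + 331627) = (245 - 260769)/133932 = -260524*1/133932 = -65131/33483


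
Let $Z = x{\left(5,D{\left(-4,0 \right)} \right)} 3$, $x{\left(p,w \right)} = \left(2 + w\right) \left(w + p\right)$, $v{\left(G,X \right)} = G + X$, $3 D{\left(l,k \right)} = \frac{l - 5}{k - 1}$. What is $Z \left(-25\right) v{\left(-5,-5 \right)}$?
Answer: $30000$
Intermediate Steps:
$D{\left(l,k \right)} = \frac{-5 + l}{3 \left(-1 + k\right)}$ ($D{\left(l,k \right)} = \frac{\left(l - 5\right) \frac{1}{k - 1}}{3} = \frac{\left(-5 + l\right) \frac{1}{-1 + k}}{3} = \frac{\frac{1}{-1 + k} \left(-5 + l\right)}{3} = \frac{-5 + l}{3 \left(-1 + k\right)}$)
$x{\left(p,w \right)} = \left(2 + w\right) \left(p + w\right)$
$Z = 120$ ($Z = \left(\left(\frac{-5 - 4}{3 \left(-1 + 0\right)}\right)^{2} + 2 \cdot 5 + 2 \frac{-5 - 4}{3 \left(-1 + 0\right)} + 5 \frac{-5 - 4}{3 \left(-1 + 0\right)}\right) 3 = \left(\left(\frac{1}{3} \frac{1}{-1} \left(-9\right)\right)^{2} + 10 + 2 \cdot \frac{1}{3} \frac{1}{-1} \left(-9\right) + 5 \cdot \frac{1}{3} \frac{1}{-1} \left(-9\right)\right) 3 = \left(\left(\frac{1}{3} \left(-1\right) \left(-9\right)\right)^{2} + 10 + 2 \cdot \frac{1}{3} \left(-1\right) \left(-9\right) + 5 \cdot \frac{1}{3} \left(-1\right) \left(-9\right)\right) 3 = \left(3^{2} + 10 + 2 \cdot 3 + 5 \cdot 3\right) 3 = \left(9 + 10 + 6 + 15\right) 3 = 40 \cdot 3 = 120$)
$Z \left(-25\right) v{\left(-5,-5 \right)} = 120 \left(-25\right) \left(-5 - 5\right) = \left(-3000\right) \left(-10\right) = 30000$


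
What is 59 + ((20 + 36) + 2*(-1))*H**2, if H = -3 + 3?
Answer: 59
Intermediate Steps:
H = 0
59 + ((20 + 36) + 2*(-1))*H**2 = 59 + ((20 + 36) + 2*(-1))*0**2 = 59 + (56 - 2)*0 = 59 + 54*0 = 59 + 0 = 59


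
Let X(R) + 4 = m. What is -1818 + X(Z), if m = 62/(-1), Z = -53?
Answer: -1884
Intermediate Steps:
m = -62 (m = 62*(-1) = -62)
X(R) = -66 (X(R) = -4 - 62 = -66)
-1818 + X(Z) = -1818 - 66 = -1884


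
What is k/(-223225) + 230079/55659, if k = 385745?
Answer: 1992613588/828298685 ≈ 2.4057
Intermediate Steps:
k/(-223225) + 230079/55659 = 385745/(-223225) + 230079/55659 = 385745*(-1/223225) + 230079*(1/55659) = -77149/44645 + 76693/18553 = 1992613588/828298685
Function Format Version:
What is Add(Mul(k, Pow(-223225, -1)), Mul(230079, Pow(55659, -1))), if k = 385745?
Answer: Rational(1992613588, 828298685) ≈ 2.4057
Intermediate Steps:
Add(Mul(k, Pow(-223225, -1)), Mul(230079, Pow(55659, -1))) = Add(Mul(385745, Pow(-223225, -1)), Mul(230079, Pow(55659, -1))) = Add(Mul(385745, Rational(-1, 223225)), Mul(230079, Rational(1, 55659))) = Add(Rational(-77149, 44645), Rational(76693, 18553)) = Rational(1992613588, 828298685)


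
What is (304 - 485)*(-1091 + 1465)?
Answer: -67694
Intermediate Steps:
(304 - 485)*(-1091 + 1465) = -181*374 = -67694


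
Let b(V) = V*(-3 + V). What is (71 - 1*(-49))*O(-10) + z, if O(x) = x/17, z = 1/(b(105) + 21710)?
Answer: -38903983/551140 ≈ -70.588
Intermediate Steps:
z = 1/32420 (z = 1/(105*(-3 + 105) + 21710) = 1/(105*102 + 21710) = 1/(10710 + 21710) = 1/32420 ≈ 3.0845e-5)
O(x) = x/17 (O(x) = x*(1/17) = x/17)
(71 - 1*(-49))*O(-10) + z = (71 - 1*(-49))*((1/17)*(-10)) + 1/32420 = (71 + 49)*(-10/17) + 1/32420 = 120*(-10/17) + 1/32420 = -1200/17 + 1/32420 = -38903983/551140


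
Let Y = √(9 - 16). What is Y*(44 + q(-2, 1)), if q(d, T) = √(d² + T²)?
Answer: I*√7*(44 + √5) ≈ 122.33*I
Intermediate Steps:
Y = I*√7 (Y = √(-7) = I*√7 ≈ 2.6458*I)
q(d, T) = √(T² + d²)
Y*(44 + q(-2, 1)) = (I*√7)*(44 + √(1² + (-2)²)) = (I*√7)*(44 + √(1 + 4)) = (I*√7)*(44 + √5) = I*√7*(44 + √5)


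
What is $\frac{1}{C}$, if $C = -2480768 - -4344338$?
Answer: $\frac{1}{1863570} \approx 5.366 \cdot 10^{-7}$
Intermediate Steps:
$C = 1863570$ ($C = -2480768 + 4344338 = 1863570$)
$\frac{1}{C} = \frac{1}{1863570}$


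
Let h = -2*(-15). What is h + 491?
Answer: 521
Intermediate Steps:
h = 30
h + 491 = 30 + 491 = 521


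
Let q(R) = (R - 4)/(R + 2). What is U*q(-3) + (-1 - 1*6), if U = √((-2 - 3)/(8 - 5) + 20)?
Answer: -7 + 7*√165/3 ≈ 22.972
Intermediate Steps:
q(R) = (-4 + R)/(2 + R)
U = √165/3 (U = √(-5/3 + 20) = √(55/3) = √165/3 ≈ 4.2817)
U*q(-3) + (-1 - 1*6) = (√165/3)*((-4 - 3)/(2 - 3)) + (-1 - 1*6) = (√165/3)*(-7/(-1)) + (-1 - 6) = (√165/3)*(-1*(-7)) - 7 = (√165/3)*7 - 7 = 7*√165/3 - 7 = -7 + 7*√165/3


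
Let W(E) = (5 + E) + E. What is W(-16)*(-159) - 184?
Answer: 4109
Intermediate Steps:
W(E) = 5 + 2*E
W(-16)*(-159) - 184 = (5 + 2*(-16))*(-159) - 184 = (5 - 32)*(-159) - 184 = -27*(-159) - 184 = 4293 - 184 = 4109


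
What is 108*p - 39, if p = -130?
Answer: -14079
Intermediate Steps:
108*p - 39 = 108*(-130) - 39 = -14040 - 39 = -14079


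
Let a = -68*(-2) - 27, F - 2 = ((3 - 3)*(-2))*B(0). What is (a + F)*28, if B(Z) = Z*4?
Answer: 3108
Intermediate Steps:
B(Z) = 4*Z
F = 2 (F = 2 + ((3 - 3)*(-2))*(4*0) = 2 + (0*(-2))*0 = 2 + 0*0 = 2 + 0 = 2)
a = 109 (a = 136 - 27 = 109)
(a + F)*28 = (109 + 2)*28 = 111*28 = 3108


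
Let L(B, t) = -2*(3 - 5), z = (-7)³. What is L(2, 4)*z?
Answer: -1372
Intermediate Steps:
z = -343
L(B, t) = 4 (L(B, t) = -2*(-2) = 4)
L(2, 4)*z = 4*(-343) = -1372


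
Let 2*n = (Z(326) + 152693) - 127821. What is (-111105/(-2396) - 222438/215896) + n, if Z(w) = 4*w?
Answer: 424606500715/32330426 ≈ 13133.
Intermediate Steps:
n = 13088 (n = ((4*326 + 152693) - 127821)/2 = ((1304 + 152693) - 127821)/2 = (153997 - 127821)/2 = (1/2)*26176 = 13088)
(-111105/(-2396) - 222438/215896) + n = (-111105/(-2396) - 222438/215896) + 13088 = (-111105*(-1/2396) - 222438*1/215896) + 13088 = (111105/2396 - 111219/107948) + 13088 = 1465885227/32330426 + 13088 = 424606500715/32330426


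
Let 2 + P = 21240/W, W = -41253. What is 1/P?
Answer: -13751/34582 ≈ -0.39763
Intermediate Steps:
P = -34582/13751 (P = -2 + 21240/(-41253) = -2 + 21240*(-1/41253) = -2 - 7080/13751 = -34582/13751 ≈ -2.5149)
1/P = 1/(-34582/13751) = -13751/34582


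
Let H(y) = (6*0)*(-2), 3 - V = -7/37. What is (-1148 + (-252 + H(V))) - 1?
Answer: -1401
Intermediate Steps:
V = 118/37 (V = 3 - (-7)/37 = 3 - 1*(-7/37) = 3 + 7/37 = 118/37 ≈ 3.1892)
H(y) = 0 (H(y) = 0*(-2) = 0)
(-1148 + (-252 + H(V))) - 1 = (-1148 + (-252 + 0)) - 1 = (-1148 - 252) - 1 = -1400 - 1 = -1401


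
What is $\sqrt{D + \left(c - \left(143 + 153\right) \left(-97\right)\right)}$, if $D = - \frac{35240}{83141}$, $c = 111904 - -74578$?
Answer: $\frac{9 \sqrt{18364316606754}}{83141} \approx 463.89$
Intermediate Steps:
$c = 186482$ ($c = 111904 + 74578 = 186482$)
$D = - \frac{35240}{83141}$ ($D = \left(-35240\right) \frac{1}{83141} = - \frac{35240}{83141} \approx -0.42386$)
$\sqrt{D + \left(c - \left(143 + 153\right) \left(-97\right)\right)} = \sqrt{- \frac{35240}{83141} + \left(186482 - \left(143 + 153\right) \left(-97\right)\right)} = \sqrt{- \frac{35240}{83141} + \left(186482 - 296 \left(-97\right)\right)} = \sqrt{- \frac{35240}{83141} + \left(186482 - -28712\right)} = \sqrt{- \frac{35240}{83141} + \left(186482 + 28712\right)} = \sqrt{- \frac{35240}{83141} + 215194} = \sqrt{\frac{17891409114}{83141}} = \frac{9 \sqrt{18364316606754}}{83141}$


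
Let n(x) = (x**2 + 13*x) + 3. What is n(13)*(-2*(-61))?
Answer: 41602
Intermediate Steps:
n(x) = 3 + x**2 + 13*x
n(13)*(-2*(-61)) = (3 + 13**2 + 13*13)*(-2*(-61)) = (3 + 169 + 169)*122 = 341*122 = 41602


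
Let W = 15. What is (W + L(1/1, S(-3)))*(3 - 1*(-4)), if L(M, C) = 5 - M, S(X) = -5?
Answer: 133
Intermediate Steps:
(W + L(1/1, S(-3)))*(3 - 1*(-4)) = (15 + (5 - 1/1))*(3 - 1*(-4)) = (15 + (5 - 1*1))*(3 + 4) = (15 + (5 - 1))*7 = (15 + 4)*7 = 19*7 = 133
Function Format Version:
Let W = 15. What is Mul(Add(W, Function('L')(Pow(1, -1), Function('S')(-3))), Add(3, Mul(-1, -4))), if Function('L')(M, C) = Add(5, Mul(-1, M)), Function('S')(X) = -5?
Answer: 133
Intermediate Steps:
Mul(Add(W, Function('L')(Pow(1, -1), Function('S')(-3))), Add(3, Mul(-1, -4))) = Mul(Add(15, Add(5, Mul(-1, Pow(1, -1)))), Add(3, Mul(-1, -4))) = Mul(Add(15, Add(5, Mul(-1, 1))), Add(3, 4)) = Mul(Add(15, Add(5, -1)), 7) = Mul(Add(15, 4), 7) = Mul(19, 7) = 133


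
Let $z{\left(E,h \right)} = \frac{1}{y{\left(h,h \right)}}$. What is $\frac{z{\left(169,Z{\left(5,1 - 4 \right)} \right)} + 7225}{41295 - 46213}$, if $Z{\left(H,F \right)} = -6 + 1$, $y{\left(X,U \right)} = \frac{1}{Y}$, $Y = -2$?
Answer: $- \frac{7223}{4918} \approx -1.4687$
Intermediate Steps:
$y{\left(X,U \right)} = - \frac{1}{2}$ ($y{\left(X,U \right)} = \frac{1}{-2} = - \frac{1}{2}$)
$Z{\left(H,F \right)} = -5$
$z{\left(E,h \right)} = -2$ ($z{\left(E,h \right)} = \frac{1}{- \frac{1}{2}} = -2$)
$\frac{z{\left(169,Z{\left(5,1 - 4 \right)} \right)} + 7225}{41295 - 46213} = \frac{-2 + 7225}{41295 - 46213} = \frac{7223}{-4918} = 7223 \left(- \frac{1}{4918}\right) = - \frac{7223}{4918}$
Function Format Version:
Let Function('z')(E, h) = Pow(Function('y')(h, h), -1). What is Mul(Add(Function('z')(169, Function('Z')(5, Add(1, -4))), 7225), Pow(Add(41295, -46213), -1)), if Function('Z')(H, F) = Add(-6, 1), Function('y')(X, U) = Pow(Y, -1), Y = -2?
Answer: Rational(-7223, 4918) ≈ -1.4687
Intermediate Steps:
Function('y')(X, U) = Rational(-1, 2) (Function('y')(X, U) = Pow(-2, -1) = Rational(-1, 2))
Function('Z')(H, F) = -5
Function('z')(E, h) = -2 (Function('z')(E, h) = Pow(Rational(-1, 2), -1) = -2)
Mul(Add(Function('z')(169, Function('Z')(5, Add(1, -4))), 7225), Pow(Add(41295, -46213), -1)) = Mul(Add(-2, 7225), Pow(Add(41295, -46213), -1)) = Mul(7223, Pow(-4918, -1)) = Mul(7223, Rational(-1, 4918)) = Rational(-7223, 4918)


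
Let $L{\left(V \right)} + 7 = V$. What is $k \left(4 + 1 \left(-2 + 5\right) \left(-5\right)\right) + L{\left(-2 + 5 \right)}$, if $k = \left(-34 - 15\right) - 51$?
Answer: $1096$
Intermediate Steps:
$L{\left(V \right)} = -7 + V$
$k = -100$ ($k = -49 - 51 = -100$)
$k \left(4 + 1 \left(-2 + 5\right) \left(-5\right)\right) + L{\left(-2 + 5 \right)} = - 100 \left(4 + 1 \left(-2 + 5\right) \left(-5\right)\right) + \left(-7 + \left(-2 + 5\right)\right) = - 100 \left(4 + 1 \cdot 3 \left(-5\right)\right) + \left(-7 + 3\right) = - 100 \left(4 + 1 \left(-15\right)\right) - 4 = - 100 \left(4 - 15\right) - 4 = \left(-100\right) \left(-11\right) - 4 = 1100 - 4 = 1096$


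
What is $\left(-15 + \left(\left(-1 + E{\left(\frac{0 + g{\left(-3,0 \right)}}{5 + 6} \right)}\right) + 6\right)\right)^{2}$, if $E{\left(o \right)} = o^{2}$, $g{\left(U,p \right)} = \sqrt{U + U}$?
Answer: $\frac{1478656}{14641} \approx 100.99$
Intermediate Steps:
$g{\left(U,p \right)} = \sqrt{2} \sqrt{U}$ ($g{\left(U,p \right)} = \sqrt{2 U} = \sqrt{2} \sqrt{U}$)
$\left(-15 + \left(\left(-1 + E{\left(\frac{0 + g{\left(-3,0 \right)}}{5 + 6} \right)}\right) + 6\right)\right)^{2} = \left(-15 + \left(\left(-1 + \left(\frac{0 + \sqrt{2} \sqrt{-3}}{5 + 6}\right)^{2}\right) + 6\right)\right)^{2} = \left(-15 + \left(\left(-1 + \left(\frac{0 + \sqrt{2} i \sqrt{3}}{11}\right)^{2}\right) + 6\right)\right)^{2} = \left(-15 + \left(\left(-1 + \left(\left(0 + i \sqrt{6}\right) \frac{1}{11}\right)^{2}\right) + 6\right)\right)^{2} = \left(-15 + \left(\left(-1 + \left(i \sqrt{6} \cdot \frac{1}{11}\right)^{2}\right) + 6\right)\right)^{2} = \left(-15 + \left(\left(-1 + \left(\frac{i \sqrt{6}}{11}\right)^{2}\right) + 6\right)\right)^{2} = \left(-15 + \left(\left(-1 - \frac{6}{121}\right) + 6\right)\right)^{2} = \left(-15 + \left(- \frac{127}{121} + 6\right)\right)^{2} = \left(-15 + \frac{599}{121}\right)^{2} = \left(- \frac{1216}{121}\right)^{2} = \frac{1478656}{14641}$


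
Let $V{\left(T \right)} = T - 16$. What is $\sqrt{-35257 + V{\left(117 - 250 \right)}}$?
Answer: $3 i \sqrt{3934} \approx 188.16 i$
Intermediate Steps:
$V{\left(T \right)} = -16 + T$ ($V{\left(T \right)} = T - 16 = -16 + T$)
$\sqrt{-35257 + V{\left(117 - 250 \right)}} = \sqrt{-35257 + \left(-16 + \left(117 - 250\right)\right)} = \sqrt{-35257 - 149} = \sqrt{-35406} = 3 i \sqrt{3934}$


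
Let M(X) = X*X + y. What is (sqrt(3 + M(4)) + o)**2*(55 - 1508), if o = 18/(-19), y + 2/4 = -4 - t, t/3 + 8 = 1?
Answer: -38183387/722 + 26154*sqrt(142)/19 ≈ -36482.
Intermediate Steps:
t = -21 (t = -24 + 3*1 = -24 + 3 = -21)
y = 33/2 (y = -1/2 + (-4 - 1*(-21)) = -1/2 + (-4 + 21) = -1/2 + 17 = 33/2 ≈ 16.500)
M(X) = 33/2 + X**2 (M(X) = X*X + 33/2 = X**2 + 33/2 = 33/2 + X**2)
o = -18/19 (o = 18*(-1/19) = -18/19 ≈ -0.94737)
(sqrt(3 + M(4)) + o)**2*(55 - 1508) = (sqrt(3 + (33/2 + 4**2)) - 18/19)**2*(55 - 1508) = (sqrt(3 + (33/2 + 16)) - 18/19)**2*(-1453) = (sqrt(3 + 65/2) - 18/19)**2*(-1453) = (sqrt(71/2) - 18/19)**2*(-1453) = (sqrt(142)/2 - 18/19)**2*(-1453) = (-18/19 + sqrt(142)/2)**2*(-1453) = -1453*(-18/19 + sqrt(142)/2)**2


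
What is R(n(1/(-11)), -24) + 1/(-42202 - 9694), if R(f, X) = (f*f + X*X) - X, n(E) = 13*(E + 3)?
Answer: 12748563655/6279416 ≈ 2030.2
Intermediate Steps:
n(E) = 39 + 13*E (n(E) = 13*(3 + E) = 39 + 13*E)
R(f, X) = X² + f² - X (R(f, X) = (f² + X²) - X = (X² + f²) - X = X² + f² - X)
R(n(1/(-11)), -24) + 1/(-42202 - 9694) = ((-24)² + (39 + 13/(-11))² - 1*(-24)) + 1/(-42202 - 9694) = (576 + (39 + 13*(-1/11))² + 24) + 1/(-51896) = (576 + (39 - 13/11)² + 24) - 1/51896 = (576 + (416/11)² + 24) - 1/51896 = (576 + 173056/121 + 24) - 1/51896 = 245656/121 - 1/51896 = 12748563655/6279416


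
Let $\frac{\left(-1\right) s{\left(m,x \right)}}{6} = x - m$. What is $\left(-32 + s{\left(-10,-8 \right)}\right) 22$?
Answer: $-968$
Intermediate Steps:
$s{\left(m,x \right)} = - 6 x + 6 m$ ($s{\left(m,x \right)} = - 6 \left(x - m\right) = - 6 x + 6 m$)
$\left(-32 + s{\left(-10,-8 \right)}\right) 22 = \left(-32 + \left(\left(-6\right) \left(-8\right) + 6 \left(-10\right)\right)\right) 22 = \left(-32 + \left(48 - 60\right)\right) 22 = \left(-32 - 12\right) 22 = \left(-44\right) 22 = -968$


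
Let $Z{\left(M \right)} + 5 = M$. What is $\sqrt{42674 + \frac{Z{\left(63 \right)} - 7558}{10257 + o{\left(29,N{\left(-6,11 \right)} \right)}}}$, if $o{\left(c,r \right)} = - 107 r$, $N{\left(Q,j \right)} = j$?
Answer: $\frac{\sqrt{8795623934}}{454} \approx 206.57$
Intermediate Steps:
$Z{\left(M \right)} = -5 + M$
$\sqrt{42674 + \frac{Z{\left(63 \right)} - 7558}{10257 + o{\left(29,N{\left(-6,11 \right)} \right)}}} = \sqrt{42674 + \frac{\left(-5 + 63\right) - 7558}{10257 - 1177}} = \sqrt{42674 + \frac{58 - 7558}{10257 - 1177}} = \sqrt{42674 - \frac{7500}{9080}} = \sqrt{42674 - \frac{375}{454}} = \sqrt{\frac{19373621}{454}} = \frac{\sqrt{8795623934}}{454}$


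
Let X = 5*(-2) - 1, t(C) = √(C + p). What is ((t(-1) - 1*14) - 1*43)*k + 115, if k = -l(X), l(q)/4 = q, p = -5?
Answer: -2393 + 44*I*√6 ≈ -2393.0 + 107.78*I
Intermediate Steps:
t(C) = √(-5 + C) (t(C) = √(C - 5) = √(-5 + C))
X = -11 (X = -10 - 1 = -11)
l(q) = 4*q
k = 44 (k = -4*(-11) = -1*(-44) = 44)
((t(-1) - 1*14) - 1*43)*k + 115 = ((√(-5 - 1) - 1*14) - 1*43)*44 + 115 = ((√(-6) - 14) - 43)*44 + 115 = ((I*√6 - 14) - 43)*44 + 115 = ((-14 + I*√6) - 43)*44 + 115 = (-57 + I*√6)*44 + 115 = (-2508 + 44*I*√6) + 115 = -2393 + 44*I*√6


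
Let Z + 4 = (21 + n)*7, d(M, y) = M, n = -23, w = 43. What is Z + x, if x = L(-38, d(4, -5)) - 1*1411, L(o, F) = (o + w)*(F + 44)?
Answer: -1189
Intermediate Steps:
Z = -18 (Z = -4 + (21 - 23)*7 = -4 - 2*7 = -4 - 14 = -18)
L(o, F) = (43 + o)*(44 + F) (L(o, F) = (o + 43)*(F + 44) = (43 + o)*(44 + F))
x = -1171 (x = (1892 + 43*4 + 44*(-38) + 4*(-38)) - 1*1411 = (1892 + 172 - 1672 - 152) - 1411 = 240 - 1411 = -1171)
Z + x = -18 - 1171 = -1189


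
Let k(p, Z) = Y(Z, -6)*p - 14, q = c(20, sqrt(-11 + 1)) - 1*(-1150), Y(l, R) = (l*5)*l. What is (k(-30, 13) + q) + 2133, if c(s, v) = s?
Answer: -22061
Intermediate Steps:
Y(l, R) = 5*l**2 (Y(l, R) = (5*l)*l = 5*l**2)
q = 1170 (q = 20 - 1*(-1150) = 20 + 1150 = 1170)
k(p, Z) = -14 + 5*p*Z**2 (k(p, Z) = (5*Z**2)*p - 14 = 5*p*Z**2 - 14 = -14 + 5*p*Z**2)
(k(-30, 13) + q) + 2133 = ((-14 + 5*(-30)*13**2) + 1170) + 2133 = ((-14 + 5*(-30)*169) + 1170) + 2133 = ((-14 - 25350) + 1170) + 2133 = (-25364 + 1170) + 2133 = -24194 + 2133 = -22061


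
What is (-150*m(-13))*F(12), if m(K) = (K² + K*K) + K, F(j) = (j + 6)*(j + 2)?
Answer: -12285000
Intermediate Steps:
F(j) = (2 + j)*(6 + j) (F(j) = (6 + j)*(2 + j) = (2 + j)*(6 + j))
m(K) = K + 2*K² (m(K) = (K² + K²) + K = 2*K² + K = K + 2*K²)
(-150*m(-13))*F(12) = (-(-1950)*(1 + 2*(-13)))*(12 + 12² + 8*12) = (-(-1950)*(1 - 26))*(12 + 144 + 96) = -(-1950)*(-25)*252 = -150*325*252 = -48750*252 = -12285000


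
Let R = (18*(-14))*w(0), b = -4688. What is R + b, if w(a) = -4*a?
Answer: -4688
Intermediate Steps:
R = 0 (R = (18*(-14))*(-4*0) = -252*0 = 0)
R + b = 0 - 4688 = -4688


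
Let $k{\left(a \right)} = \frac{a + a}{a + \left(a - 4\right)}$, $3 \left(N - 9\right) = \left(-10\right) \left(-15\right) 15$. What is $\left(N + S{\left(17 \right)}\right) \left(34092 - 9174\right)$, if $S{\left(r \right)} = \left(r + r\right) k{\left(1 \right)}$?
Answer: $18065550$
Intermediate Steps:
$N = 759$ ($N = 9 + \frac{\left(-10\right) \left(-15\right) 15}{3} = 9 + \frac{150 \cdot 15}{3} = 9 + \frac{1}{3} \cdot 2250 = 9 + 750 = 759$)
$k{\left(a \right)} = \frac{2 a}{-4 + 2 a}$ ($k{\left(a \right)} = \frac{2 a}{a + \left(-4 + a\right)} = \frac{2 a}{-4 + 2 a}$)
$S{\left(r \right)} = - 2 r$ ($S{\left(r \right)} = \left(r + r\right) 1 \frac{1}{-2 + 1} = 2 r 1 \frac{1}{-1} = 2 r 1 \left(-1\right) = 2 r \left(-1\right) = - 2 r$)
$\left(N + S{\left(17 \right)}\right) \left(34092 - 9174\right) = \left(759 - 34\right) \left(34092 - 9174\right) = \left(759 - 34\right) 24918 = 725 \cdot 24918 = 18065550$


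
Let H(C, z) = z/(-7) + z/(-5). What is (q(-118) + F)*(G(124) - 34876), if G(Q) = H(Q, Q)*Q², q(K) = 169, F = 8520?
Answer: -209406185972/35 ≈ -5.9830e+9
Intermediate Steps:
H(C, z) = -12*z/35 (H(C, z) = z*(-⅐) + z*(-⅕) = -z/7 - z/5 = -12*z/35)
G(Q) = -12*Q³/35 (G(Q) = (-12*Q/35)*Q² = -12*Q³/35)
(q(-118) + F)*(G(124) - 34876) = (169 + 8520)*(-12/35*124³ - 34876) = 8689*(-12/35*1906624 - 34876) = 8689*(-22879488/35 - 34876) = 8689*(-24100148/35) = -209406185972/35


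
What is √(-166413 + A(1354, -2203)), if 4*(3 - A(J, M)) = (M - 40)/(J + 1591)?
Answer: 13*I*√34160389085/5890 ≈ 407.93*I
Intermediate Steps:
A(J, M) = 3 - (-40 + M)/(4*(1591 + J)) (A(J, M) = 3 - (M - 40)/(4*(J + 1591)) = 3 - (-40 + M)/(4*(1591 + J)))
√(-166413 + A(1354, -2203)) = √(-166413 + (19132 - 1*(-2203) + 12*1354)/(4*(1591 + 1354))) = √(-166413 + (¼)*(19132 + 2203 + 16248)/2945) = √(-166413 + (¼)*(1/2945)*37583) = √(-166413 + 37583/11780) = √(-1960307557/11780) = 13*I*√34160389085/5890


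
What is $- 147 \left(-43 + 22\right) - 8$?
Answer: $3079$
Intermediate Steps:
$- 147 \left(-43 + 22\right) - 8 = \left(-147\right) \left(-21\right) - 8 = 3087 - 8 = 3079$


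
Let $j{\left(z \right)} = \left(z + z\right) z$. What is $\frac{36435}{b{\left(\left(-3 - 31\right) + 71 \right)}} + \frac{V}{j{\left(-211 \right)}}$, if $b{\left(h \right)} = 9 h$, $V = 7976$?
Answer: $\frac{541150213}{4941831} \approx 109.5$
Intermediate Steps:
$j{\left(z \right)} = 2 z^{2}$ ($j{\left(z \right)} = 2 z z = 2 z^{2}$)
$\frac{36435}{b{\left(\left(-3 - 31\right) + 71 \right)}} + \frac{V}{j{\left(-211 \right)}} = \frac{36435}{9 \left(\left(-3 - 31\right) + 71\right)} + \frac{7976}{2 \left(-211\right)^{2}} = \frac{36435}{9 \left(-34 + 71\right)} + \frac{7976}{2 \cdot 44521} = \frac{36435}{9 \cdot 37} + \frac{7976}{89042} = \frac{36435}{333} + 7976 \cdot \frac{1}{89042} = 36435 \cdot \frac{1}{333} + \frac{3988}{44521} = \frac{12145}{111} + \frac{3988}{44521} = \frac{541150213}{4941831}$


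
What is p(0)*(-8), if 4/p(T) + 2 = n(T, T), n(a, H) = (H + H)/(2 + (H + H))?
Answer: 16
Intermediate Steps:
n(a, H) = 2*H/(2 + 2*H) (n(a, H) = (2*H)/(2 + 2*H) = 2*H/(2 + 2*H))
p(T) = 4/(-2 + T/(1 + T))
p(0)*(-8) = (4*(1 + 0)/(-2 - 1*0))*(-8) = (4*1/(-2 + 0))*(-8) = (4*1/(-2))*(-8) = (4*(-1/2)*1)*(-8) = -2*(-8) = 16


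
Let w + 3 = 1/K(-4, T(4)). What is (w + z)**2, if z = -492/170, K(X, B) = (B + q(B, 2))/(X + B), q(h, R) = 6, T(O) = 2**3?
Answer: 11135569/354025 ≈ 31.454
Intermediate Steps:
T(O) = 8
K(X, B) = (6 + B)/(B + X) (K(X, B) = (B + 6)/(X + B) = (6 + B)/(B + X))
w = -19/7 (w = -3 + 1/((6 + 8)/(8 - 4)) = -3 + 1/(14/4) = -3 + 1/((1/4)*14) = -3 + 1/(7/2) = -3 + 2/7 = -19/7 ≈ -2.7143)
z = -246/85 (z = -492*1/170 = -246/85 ≈ -2.8941)
(w + z)**2 = (-19/7 - 246/85)**2 = (-3337/595)**2 = 11135569/354025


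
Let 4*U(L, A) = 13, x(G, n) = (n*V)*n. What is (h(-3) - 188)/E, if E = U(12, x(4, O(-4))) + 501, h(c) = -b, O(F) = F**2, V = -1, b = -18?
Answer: -680/2017 ≈ -0.33713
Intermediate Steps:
h(c) = 18 (h(c) = -1*(-18) = 18)
x(G, n) = -n**2 (x(G, n) = (n*(-1))*n = (-n)*n = -n**2)
U(L, A) = 13/4 (U(L, A) = (1/4)*13 = 13/4)
E = 2017/4 (E = 13/4 + 501 = 2017/4 ≈ 504.25)
(h(-3) - 188)/E = (18 - 188)/(2017/4) = -170*4/2017 = -680/2017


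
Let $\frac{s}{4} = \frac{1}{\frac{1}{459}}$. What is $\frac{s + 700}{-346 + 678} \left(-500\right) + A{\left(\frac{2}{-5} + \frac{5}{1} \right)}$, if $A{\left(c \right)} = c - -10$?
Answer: $- \frac{1578941}{415} \approx -3804.7$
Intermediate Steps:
$s = 1836$ ($s = \frac{4}{\frac{1}{459}} = 4 \frac{1}{\frac{1}{459}} = 4 \cdot 459 = 1836$)
$A{\left(c \right)} = 10 + c$ ($A{\left(c \right)} = c + 10 = 10 + c$)
$\frac{s + 700}{-346 + 678} \left(-500\right) + A{\left(\frac{2}{-5} + \frac{5}{1} \right)} = \frac{1836 + 700}{-346 + 678} \left(-500\right) + \left(10 + \left(\frac{2}{-5} + \frac{5}{1}\right)\right) = \frac{2536}{332} \left(-500\right) + \left(10 + \left(2 \left(- \frac{1}{5}\right) + 5 \cdot 1\right)\right) = 2536 \cdot \frac{1}{332} \left(-500\right) + \left(10 + \left(- \frac{2}{5} + 5\right)\right) = \frac{634}{83} \left(-500\right) + \left(10 + \frac{23}{5}\right) = - \frac{317000}{83} + \frac{73}{5} = - \frac{1578941}{415}$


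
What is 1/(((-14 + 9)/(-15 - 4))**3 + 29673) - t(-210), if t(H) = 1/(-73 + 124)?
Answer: -203177423/10379888832 ≈ -0.019574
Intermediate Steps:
t(H) = 1/51
1/(((-14 + 9)/(-15 - 4))**3 + 29673) - t(-210) = 1/(((-14 + 9)/(-15 - 4))**3 + 29673) - 1*1/51 = 1/((-5/(-19))**3 + 29673) - 1/51 = 1/((-5*(-1/19))**3 + 29673) - 1/51 = 1/((5/19)**3 + 29673) - 1/51 = 1/(125/6859 + 29673) - 1/51 = 1/(203527232/6859) - 1/51 = 6859/203527232 - 1/51 = -203177423/10379888832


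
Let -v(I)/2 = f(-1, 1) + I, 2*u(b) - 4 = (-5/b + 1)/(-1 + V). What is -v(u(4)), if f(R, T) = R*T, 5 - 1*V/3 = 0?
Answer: 111/56 ≈ 1.9821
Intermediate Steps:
V = 15 (V = 15 - 3*0 = 15 + 0 = 15)
u(b) = 57/28 - 5/(28*b) (u(b) = 2 + ((-5/b + 1)/(-1 + 15))/2 = 2 + ((1 - 5/b)/14)/2 = 2 + ((1 - 5/b)*(1/14))/2 = 2 + (1/14 - 5/(14*b))/2 = 2 + (1/28 - 5/(28*b)) = 57/28 - 5/(28*b))
v(I) = 2 - 2*I (v(I) = -2*(-1*1 + I) = -2*(-1 + I) = 2 - 2*I)
-v(u(4)) = -(2 - (-5 + 57*4)/(14*4)) = -(2 - (-5 + 228)/(14*4)) = -(2 - 223/(14*4)) = -(2 - 2*223/112) = -(2 - 223/56) = -1*(-111/56) = 111/56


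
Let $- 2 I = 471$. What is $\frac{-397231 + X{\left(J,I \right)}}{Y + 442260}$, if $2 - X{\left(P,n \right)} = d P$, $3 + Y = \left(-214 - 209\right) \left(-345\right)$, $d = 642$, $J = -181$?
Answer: $- \frac{281027}{588192} \approx -0.47778$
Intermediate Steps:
$Y = 145932$ ($Y = -3 + \left(-214 - 209\right) \left(-345\right) = -3 - -145935 = -3 + 145935 = 145932$)
$I = - \frac{471}{2}$ ($I = \left(- \frac{1}{2}\right) 471 = - \frac{471}{2} \approx -235.5$)
$X{\left(P,n \right)} = 2 - 642 P$
$\frac{-397231 + X{\left(J,I \right)}}{Y + 442260} = \frac{-397231 + \left(2 - -116202\right)}{145932 + 442260} = \frac{-397231 + \left(2 + 116202\right)}{588192} = \left(-397231 + 116204\right) \frac{1}{588192} = \left(-281027\right) \frac{1}{588192} = - \frac{281027}{588192}$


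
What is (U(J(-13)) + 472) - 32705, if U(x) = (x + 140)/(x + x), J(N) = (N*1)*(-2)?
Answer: -837975/26 ≈ -32230.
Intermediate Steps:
J(N) = -2*N (J(N) = N*(-2) = -2*N)
U(x) = (140 + x)/(2*x) (U(x) = (140 + x)/((2*x)) = (140 + x)*(1/(2*x)) = (140 + x)/(2*x))
(U(J(-13)) + 472) - 32705 = ((140 - 2*(-13))/(2*((-2*(-13)))) + 472) - 32705 = ((½)*(140 + 26)/26 + 472) - 32705 = ((½)*(1/26)*166 + 472) - 32705 = (83/26 + 472) - 32705 = 12355/26 - 32705 = -837975/26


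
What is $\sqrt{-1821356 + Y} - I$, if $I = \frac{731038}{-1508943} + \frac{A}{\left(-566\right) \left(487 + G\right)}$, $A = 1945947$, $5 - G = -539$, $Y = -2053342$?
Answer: $\frac{3362917404769}{880537651878} + 3 i \sqrt{430522} \approx 3.8192 + 1968.4 i$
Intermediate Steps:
$G = 544$ ($G = 5 - -539 = 5 + 539 = 544$)
$I = - \frac{3362917404769}{880537651878}$ ($I = \frac{731038}{-1508943} + \frac{1945947}{\left(-566\right) \left(487 + 544\right)} = 731038 \left(- \frac{1}{1508943}\right) + \frac{1945947}{\left(-566\right) 1031} = - \frac{731038}{1508943} + \frac{1945947}{-583546} = - \frac{731038}{1508943} + 1945947 \left(- \frac{1}{583546}\right) = - \frac{731038}{1508943} - \frac{1945947}{583546} = - \frac{3362917404769}{880537651878} \approx -3.8192$)
$\sqrt{-1821356 + Y} - I = \sqrt{-1821356 - 2053342} - - \frac{3362917404769}{880537651878} = \sqrt{-3874698} + \frac{3362917404769}{880537651878} = 3 i \sqrt{430522} + \frac{3362917404769}{880537651878} = \frac{3362917404769}{880537651878} + 3 i \sqrt{430522}$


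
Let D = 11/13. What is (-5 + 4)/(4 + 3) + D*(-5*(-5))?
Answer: 1912/91 ≈ 21.011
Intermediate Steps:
D = 11/13 (D = 11*(1/13) = 11/13 ≈ 0.84615)
(-5 + 4)/(4 + 3) + D*(-5*(-5)) = (-5 + 4)/(4 + 3) + 11*(-5*(-5))/13 = -1/7 + (11/13)*25 = -1*1/7 + 275/13 = -1/7 + 275/13 = 1912/91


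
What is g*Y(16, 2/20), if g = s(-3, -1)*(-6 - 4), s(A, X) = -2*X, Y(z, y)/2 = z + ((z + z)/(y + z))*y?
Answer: -104320/161 ≈ -647.95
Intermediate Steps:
Y(z, y) = 2*z + 4*y*z/(y + z) (Y(z, y) = 2*(z + ((z + z)/(y + z))*y) = 2*(z + ((2*z)/(y + z))*y) = 2*(z + (2*z/(y + z))*y) = 2*(z + 2*y*z/(y + z)) = 2*z + 4*y*z/(y + z))
g = -20 (g = (-2*(-1))*(-6 - 4) = 2*(-10) = -20)
g*Y(16, 2/20) = -40*16*(16 + 3*(2/20))/(2/20 + 16) = -40*16*(16 + 3*(2*(1/20)))/(2*(1/20) + 16) = -40*16*(16 + 3*(⅒))/(⅒ + 16) = -40*16*(16 + 3/10)/161/10 = -40*16*10*163/(161*10) = -20*5216/161 = -104320/161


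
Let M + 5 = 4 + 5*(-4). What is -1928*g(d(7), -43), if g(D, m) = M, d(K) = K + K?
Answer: 40488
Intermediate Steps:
M = -21 (M = -5 + (4 + 5*(-4)) = -5 + (4 - 20) = -5 - 16 = -21)
d(K) = 2*K
g(D, m) = -21
-1928*g(d(7), -43) = -1928*(-21) = 40488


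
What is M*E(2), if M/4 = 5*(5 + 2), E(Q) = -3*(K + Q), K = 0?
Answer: -840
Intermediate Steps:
E(Q) = -3*Q (E(Q) = -3*(0 + Q) = -3*Q)
M = 140 (M = 4*(5*(5 + 2)) = 4*(5*7) = 4*35 = 140)
M*E(2) = 140*(-3*2) = 140*(-6) = -840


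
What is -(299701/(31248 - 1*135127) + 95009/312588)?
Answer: 83813496277/32471328852 ≈ 2.5812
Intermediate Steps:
-(299701/(31248 - 1*135127) + 95009/312588) = -(299701/(31248 - 135127) + 95009*(1/312588)) = -(299701/(-103879) + 95009/312588) = -(299701*(-1/103879) + 95009/312588) = -(-299701/103879 + 95009/312588) = -1*(-83813496277/32471328852) = 83813496277/32471328852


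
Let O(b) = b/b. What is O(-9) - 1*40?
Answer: -39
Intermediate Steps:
O(b) = 1
O(-9) - 1*40 = 1 - 1*40 = 1 - 40 = -39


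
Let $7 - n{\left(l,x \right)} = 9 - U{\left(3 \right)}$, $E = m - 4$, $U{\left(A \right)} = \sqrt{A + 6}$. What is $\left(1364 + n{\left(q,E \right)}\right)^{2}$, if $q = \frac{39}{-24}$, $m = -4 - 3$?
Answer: $1863225$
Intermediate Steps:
$U{\left(A \right)} = \sqrt{6 + A}$
$m = -7$ ($m = -4 - 3 = -7$)
$E = -11$ ($E = -7 - 4 = -11$)
$q = - \frac{13}{8}$ ($q = 39 \left(- \frac{1}{24}\right) = - \frac{13}{8} \approx -1.625$)
$n{\left(l,x \right)} = 1$ ($n{\left(l,x \right)} = 7 - \left(9 - \sqrt{6 + 3}\right) = 7 - \left(9 - \sqrt{9}\right) = 7 - \left(9 - 3\right) = 7 - 6 = 1$)
$\left(1364 + n{\left(q,E \right)}\right)^{2} = \left(1364 + 1\right)^{2} = 1365^{2} = 1863225$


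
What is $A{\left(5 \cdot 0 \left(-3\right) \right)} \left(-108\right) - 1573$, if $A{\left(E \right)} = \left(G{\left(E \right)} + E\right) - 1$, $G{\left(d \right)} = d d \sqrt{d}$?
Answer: $-1465$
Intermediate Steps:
$G{\left(d \right)} = d^{\frac{5}{2}}$ ($G{\left(d \right)} = d^{2} \sqrt{d} = d^{\frac{5}{2}}$)
$A{\left(E \right)} = -1 + E + E^{\frac{5}{2}}$ ($A{\left(E \right)} = \left(E^{\frac{5}{2}} + E\right) - 1 = \left(E + E^{\frac{5}{2}}\right) - 1 = -1 + E + E^{\frac{5}{2}}$)
$A{\left(5 \cdot 0 \left(-3\right) \right)} \left(-108\right) - 1573 = \left(-1 + 5 \cdot 0 \left(-3\right) + \left(5 \cdot 0 \left(-3\right)\right)^{\frac{5}{2}}\right) \left(-108\right) - 1573 = \left(-1 + 0 \left(-3\right) + \left(0 \left(-3\right)\right)^{\frac{5}{2}}\right) \left(-108\right) - 1573 = \left(-1 + 0 + 0^{\frac{5}{2}}\right) \left(-108\right) - 1573 = \left(-1 + 0 + 0\right) \left(-108\right) - 1573 = \left(-1\right) \left(-108\right) - 1573 = 108 - 1573 = -1465$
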